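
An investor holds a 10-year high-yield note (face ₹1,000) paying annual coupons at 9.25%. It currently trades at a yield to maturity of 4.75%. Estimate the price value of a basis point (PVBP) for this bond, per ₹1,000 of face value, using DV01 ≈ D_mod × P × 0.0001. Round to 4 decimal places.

Periodic yield y = 0.0475.
  t   CF        PV=CF/(1+0.0475)^t    t·PV
  1        92.50        88.3055        88.3055
  2        92.50        84.3012       168.6024
  3        92.50        80.4785       241.4354
  4        92.50        76.8291       307.3163
  5        92.50        73.3452       366.7259
  6        92.50        70.0193       420.1156
  7        92.50        66.8442       467.9092
  8        92.50        63.8130       510.5044
  9        92.50        60.9194       548.2744
  10    1,092.50       686.8804     6,868.8041
  Σ                  1,351.7356     9,987.9930
P = 1,351.7356; D_Mac = 7.38901 yrs; D_mod = 7.05395 yrs.
DV01 ≈ 7.05395 × 1,351.7356 × 0.0001 = 0.953508.

₹0.9535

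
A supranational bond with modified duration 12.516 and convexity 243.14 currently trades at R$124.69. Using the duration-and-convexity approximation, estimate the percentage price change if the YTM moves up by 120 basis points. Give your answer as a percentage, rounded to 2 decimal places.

-13.27%

Duration effect: -D_mod·Δy = -12.516 × (+0.012) = -0.150192
Convexity effect: ½·C·(Δy)² = 0.5 × 243.14 × (0.012)² = +0.01750608
ΔP/P ≈ -0.150192 + 0.01750608 = -0.13268592
= -13.268592%.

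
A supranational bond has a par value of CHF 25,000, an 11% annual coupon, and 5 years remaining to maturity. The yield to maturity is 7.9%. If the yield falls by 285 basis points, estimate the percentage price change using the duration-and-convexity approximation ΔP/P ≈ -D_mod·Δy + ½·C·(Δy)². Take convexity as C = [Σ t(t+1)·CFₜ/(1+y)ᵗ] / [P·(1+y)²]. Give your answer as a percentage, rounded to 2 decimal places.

With y = 0.079:
  t   CF        PV=CF/(1+0.079)^t    t·PV        t(t+1)·PV
  1     2,750.00     2,548.6562     2,548.6562       5,097.3123
  2     2,750.00     2,362.0539     4,724.1078      14,172.3234
  3     2,750.00     2,189.1139     6,567.3417      26,269.3669
  4     2,750.00     2,028.8359     8,115.3435      40,576.7174
  5    27,750.00    18,973.8632    94,869.3158     569,215.8947
  Σ                 28,102.5230   116,824.7650     655,331.6148
P = 28,102.5230; D_Mac = 4.15709 yrs; D_mod = 3.85273 yrs; C = 20.02963.
Duration effect: -3.85273 × (-0.0285) = +0.109803
Convexity effect: 0.5 × 20.02963 × (-0.0285)² = +0.0081345
ΔP/P ≈ +0.109803 + 0.0081345 = +0.117937 = +11.7937%.

+11.79%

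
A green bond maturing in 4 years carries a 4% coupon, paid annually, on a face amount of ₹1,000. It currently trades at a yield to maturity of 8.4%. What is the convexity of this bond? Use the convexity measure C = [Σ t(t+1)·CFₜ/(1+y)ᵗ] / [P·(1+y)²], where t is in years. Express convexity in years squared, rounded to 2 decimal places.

With y = 0.084:
  t   CF        PV=CF/(1+0.084)^t    t·PV        t(t+1)·PV
  1        40.00        36.9004        36.9004          73.8007
  2        40.00        34.0409        68.0819         204.2456
  3        40.00        31.4031        94.2092         376.8369
  4     1,040.00       753.2102     3,012.8409      15,064.2046
  Σ                    855.5546     3,212.0324      15,719.0878
P = 855.5546.
Convexity = Σ t(t+1)·PV / [P·(1+y)²] = 15,719.0878 / (855.5546 × 1.175056) = 15.63583.

15.64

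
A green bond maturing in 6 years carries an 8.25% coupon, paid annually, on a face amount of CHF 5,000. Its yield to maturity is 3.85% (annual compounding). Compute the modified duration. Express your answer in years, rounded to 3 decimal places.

Periodic yield y = 0.0385. First find Macaulay duration:
  t   CF        PV=CF/(1+0.0385)^t    t·PV
  1       412.50       397.2075       397.2075
  2       412.50       382.4820       764.9639
  3       412.50       368.3023     1,104.9069
  4       412.50       354.6484     1,418.5934
  5       412.50       341.5006     1,707.5029
  6     5,412.50     4,314.7825    25,888.6947
  Σ                  6,158.9232    31,281.8694
P = 6,158.9232; Macaulay duration = 31,281.8694 / 6,158.9232 = 5.07911 years.
Modified duration = D_Mac / (1 + y) = 5.07911 / 1.0385 = 4.89082 years.

4.891 years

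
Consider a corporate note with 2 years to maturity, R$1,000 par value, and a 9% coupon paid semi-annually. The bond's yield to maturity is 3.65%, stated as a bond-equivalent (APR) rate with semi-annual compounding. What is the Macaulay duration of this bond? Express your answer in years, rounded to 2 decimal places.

1.88 years

Periodic yield y = 0.01825. Discount each cash flow and weight by its period:
  t   CF        PV=CF/(1+0.01825)^t    t·PV
  1        45.00        44.1935        44.1935
  2        45.00        43.4014        86.8028
  3        45.00        42.6235       127.8705
  4     1,045.00       972.0724     3,888.2896
  Σ                  1,102.2908     4,147.1564
Price P = Σ PV = 1,102.2908.
Macaulay duration = Σ(t·PV) / P = 4,147.1564 / 1,102.2908 = 3.76231 half-year periods.
In years: 3.76231 / 2 = 1.88115 years.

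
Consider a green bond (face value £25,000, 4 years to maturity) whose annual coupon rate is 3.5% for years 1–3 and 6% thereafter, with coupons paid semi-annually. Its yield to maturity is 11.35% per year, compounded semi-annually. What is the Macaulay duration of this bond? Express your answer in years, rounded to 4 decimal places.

Periodic yield y = 0.05675. Discount each cash flow and weight by its period:
  t   CF        PV=CF/(1+0.05675)^t    t·PV
  1       437.50       414.0052       414.0052
  2       437.50       391.7721       783.5443
  3       437.50       370.7330     1,112.1991
  4       437.50       350.8238     1,403.2951
  5       437.50       331.9837     1,659.9186
  6       437.50       314.1554     1,884.9324
  7       750.00       509.6306     3,567.4140
  8    25,750.00    16,557.6684   132,461.3474
  Σ                 19,240.7723   143,286.6560
Price P = Σ PV = 19,240.7723.
Macaulay duration = Σ(t·PV) / P = 143,286.6560 / 19,240.7723 = 7.44703 half-year periods.
In years: 7.44703 / 2 = 3.72352 years.

3.7235 years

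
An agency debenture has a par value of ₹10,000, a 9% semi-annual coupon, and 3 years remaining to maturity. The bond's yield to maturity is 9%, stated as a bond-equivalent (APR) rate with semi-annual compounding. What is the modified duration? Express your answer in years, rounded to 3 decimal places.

2.579 years

Periodic yield y = 0.045. First find Macaulay duration:
  t   CF        PV=CF/(1+0.045)^t    t·PV
  1       450.00       430.6220       430.6220
  2       450.00       412.0785       824.1570
  3       450.00       394.3335     1,183.0004
  4       450.00       377.3526     1,509.4104
  5       450.00       361.1030     1,805.5149
  6    10,450.00     8,024.5105    48,147.0628
  Σ                 10,000.0000    53,899.7674
P = 10,000.0000; Macaulay duration = 53,899.7674 / 10,000.0000 = 5.38998 half-year periods = 2.69499 years.
Modified duration = D_Mac / (1 + y) = 2.69499 / 1.045 = 2.57894 years.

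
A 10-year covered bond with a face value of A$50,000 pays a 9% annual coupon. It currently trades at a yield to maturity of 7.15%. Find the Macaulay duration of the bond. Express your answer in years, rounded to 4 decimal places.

7.1837 years

Periodic yield y = 0.0715. Discount each cash flow and weight by its year:
  t   CF        PV=CF/(1+0.0715)^t    t·PV
  1     4,500.00     4,199.7200     4,199.7200
  2     4,500.00     3,919.4774     7,838.9548
  3     4,500.00     3,657.9350    10,973.8051
  4     4,500.00     3,413.8451    13,655.3804
  5     4,500.00     3,186.0430    15,930.2151
  6     4,500.00     2,973.4419    17,840.6516
  7     4,500.00     2,775.0275    19,425.1923
  8     4,500.00     2,589.8530    20,718.8238
  9     4,500.00     2,417.0350    21,753.3148
  10   54,500.00    27,319.6259   273,196.2593
  Σ                 56,452.0039   405,532.3172
Price P = Σ PV = 56,452.0039.
Macaulay duration = Σ(t·PV) / P = 405,532.3172 / 56,452.0039 = 7.18367 years.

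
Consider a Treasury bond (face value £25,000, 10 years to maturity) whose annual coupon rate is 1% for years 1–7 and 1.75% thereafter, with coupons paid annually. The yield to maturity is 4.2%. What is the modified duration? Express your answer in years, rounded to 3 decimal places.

Periodic yield y = 0.042. First find Macaulay duration:
  t   CF        PV=CF/(1+0.042)^t    t·PV
  1       250.00       239.9232       239.9232
  2       250.00       230.2526       460.5052
  3       250.00       220.9718       662.9154
  4       250.00       212.0651       848.2603
  5       250.00       203.5173     1,017.5867
  6       250.00       195.3141     1,171.8849
  7       250.00       187.4416     1,312.0912
  8       437.50       314.8011     2,518.4092
  9       437.50       302.1124     2,719.0118
  10   25,437.50    16,857.6579   168,576.5793
  Σ                 18,964.0573   179,527.1671
P = 18,964.0573; Macaulay duration = 179,527.1671 / 18,964.0573 = 9.46671 years.
Modified duration = D_Mac / (1 + y) = 9.46671 / 1.042 = 9.08513 years.

9.085 years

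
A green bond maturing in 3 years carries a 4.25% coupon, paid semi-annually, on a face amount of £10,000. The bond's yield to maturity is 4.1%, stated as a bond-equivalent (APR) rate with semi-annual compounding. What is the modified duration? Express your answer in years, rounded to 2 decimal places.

Periodic yield y = 0.0205. First find Macaulay duration:
  t   CF        PV=CF/(1+0.0205)^t    t·PV
  1       212.50       208.2313       208.2313
  2       212.50       204.0483       408.0965
  3       212.50       199.9493       599.8479
  4       212.50       195.9327       783.7308
  5       212.50       191.9968       959.9838
  6    10,212.50     9,041.7817    54,250.6899
  Σ                 10,041.9399    57,210.5802
P = 10,041.9399; Macaulay duration = 57,210.5802 / 10,041.9399 = 5.69716 half-year periods = 2.84858 years.
Modified duration = D_Mac / (1 + y) = 2.84858 / 1.0205 = 2.79136 years.

2.79 years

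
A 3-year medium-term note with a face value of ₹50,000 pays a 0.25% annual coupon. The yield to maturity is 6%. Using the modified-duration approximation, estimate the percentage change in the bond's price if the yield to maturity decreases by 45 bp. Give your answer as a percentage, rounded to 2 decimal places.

Periodic yield y = 0.06. Modified duration first:
  t   CF        PV=CF/(1+0.06)^t    t·PV
  1       125.00       117.9245       117.9245
  2       125.00       111.2496       222.4991
  3    50,125.00    42,085.9166   126,257.7497
  Σ                 42,315.0906   126,598.1733
P = 42,315.0906; D_Mac = 2.99180 yrs; D_mod = 2.99180/(1+0.06) = 2.82245 yrs.
ΔP/P ≈ -D_mod · Δy = -2.82245 × (-0.0045) = +0.012701 = +1.2701%.

+1.27%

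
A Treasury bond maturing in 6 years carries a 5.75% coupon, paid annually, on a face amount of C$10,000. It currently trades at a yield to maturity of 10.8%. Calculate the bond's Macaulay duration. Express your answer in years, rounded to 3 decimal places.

5.128 years

Periodic yield y = 0.108. Discount each cash flow and weight by its year:
  t   CF        PV=CF/(1+0.108)^t    t·PV
  1       575.00       518.9531       518.9531
  2       575.00       468.3692       936.7384
  3       575.00       422.7159     1,268.1476
  4       575.00       381.5125     1,526.0501
  5       575.00       344.3254     1,721.6269
  6    10,575.00     5,715.3366    34,292.0197
  Σ                  7,851.2127    40,263.5358
Price P = Σ PV = 7,851.2127.
Macaulay duration = Σ(t·PV) / P = 40,263.5358 / 7,851.2127 = 5.12832 years.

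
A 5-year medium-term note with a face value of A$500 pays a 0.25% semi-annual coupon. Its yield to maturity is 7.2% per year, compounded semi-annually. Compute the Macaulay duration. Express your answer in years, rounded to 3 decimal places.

4.965 years

Periodic yield y = 0.036. Discount each cash flow and weight by its period:
  t   CF        PV=CF/(1+0.036)^t    t·PV
  1        0.625         0.6033         0.6033
  2        0.625         0.5823         1.1646
  3        0.625         0.5621         1.6863
  4        0.625         0.5426         2.1702
  5        0.625         0.5237         2.6185
  6        0.625         0.5055         3.0330
  7        0.625         0.4879         3.4155
  8        0.625         0.4710         3.7678
  9        0.625         0.4546         4.0915
  10     500.625       351.4916     3,514.9162
  Σ                    356.2246     3,537.4670
Price P = Σ PV = 356.2246.
Macaulay duration = Σ(t·PV) / P = 3,537.4670 / 356.2246 = 9.93044 half-year periods.
In years: 9.93044 / 2 = 4.96522 years.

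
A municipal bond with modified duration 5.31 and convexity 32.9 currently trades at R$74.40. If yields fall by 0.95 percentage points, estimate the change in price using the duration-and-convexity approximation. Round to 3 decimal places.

Duration effect: -D_mod·Δy = -5.31 × (-0.0095) = +0.050445
Convexity effect: ½·C·(Δy)² = 0.5 × 32.9 × (-0.0095)² = +0.0014846125
ΔP/P ≈ +0.050445 + 0.0014846125 = +0.0519296125
ΔP ≈ 74.40 × (+0.0519296125) = +3.86356317.

+R$3.864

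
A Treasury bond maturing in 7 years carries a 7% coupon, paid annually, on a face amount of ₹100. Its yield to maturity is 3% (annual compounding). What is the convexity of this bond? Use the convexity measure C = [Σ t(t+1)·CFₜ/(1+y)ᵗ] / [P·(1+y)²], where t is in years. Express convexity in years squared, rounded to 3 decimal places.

With y = 0.03:
  t   CF        PV=CF/(1+0.03)^t    t·PV        t(t+1)·PV
  1         7.00         6.7961         6.7961          13.5922
  2         7.00         6.5982        13.1963          39.5890
  3         7.00         6.4060        19.2180          76.8719
  4         7.00         6.2194        24.8776         124.3882
  5         7.00         6.0383        30.1913         181.1478
  6         7.00         5.8624        35.1743         246.2204
  7       107.00        87.0008       609.0055       4,872.0443
  Σ                    124.9211       738.4593       5,553.8539
P = 124.9211.
Convexity = Σ t(t+1)·PV / [P·(1+y)²] = 5,553.8539 / (124.9211 × 1.060900) = 41.90676.

41.907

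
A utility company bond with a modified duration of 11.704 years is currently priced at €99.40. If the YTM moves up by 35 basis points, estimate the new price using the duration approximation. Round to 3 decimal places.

Duration approximation: ΔP/P ≈ -D_mod · Δy = -11.704 × (+0.0035) = -0.040964.
New price ≈ 99.40 × (1 - 0.040964) = 95.3281784.

€95.328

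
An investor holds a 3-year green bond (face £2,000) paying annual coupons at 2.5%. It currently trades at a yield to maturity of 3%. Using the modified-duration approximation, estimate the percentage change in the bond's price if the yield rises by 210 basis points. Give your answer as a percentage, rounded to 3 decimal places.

Periodic yield y = 0.03. Modified duration first:
  t   CF        PV=CF/(1+0.03)^t    t·PV
  1        50.00        48.5437        48.5437
  2        50.00        47.1298        94.2596
  3     2,050.00     1,876.0404     5,628.1212
  Σ                  1,971.7139     5,770.9245
P = 1,971.7139; D_Mac = 2.92686 yrs; D_mod = 2.92686/(1+0.03) = 2.84161 yrs.
ΔP/P ≈ -D_mod · Δy = -2.84161 × (+0.021) = -0.059674 = -5.9674%.

-5.967%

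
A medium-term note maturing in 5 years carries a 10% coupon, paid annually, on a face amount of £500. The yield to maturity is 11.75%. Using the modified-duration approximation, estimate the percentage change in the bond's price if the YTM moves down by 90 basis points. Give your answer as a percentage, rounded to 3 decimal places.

+3.334%

Periodic yield y = 0.1175. Modified duration first:
  t   CF        PV=CF/(1+0.1175)^t    t·PV
  1        50.00        44.7427        44.7427
  2        50.00        40.0382        80.0765
  3        50.00        35.8284       107.4852
  4        50.00        32.0612       128.2448
  5       550.00       315.5913     1,577.9565
  Σ                    468.2619     1,938.5058
P = 468.2619; D_Mac = 4.13979 yrs; D_mod = 4.13979/(1+0.1175) = 3.70451 yrs.
ΔP/P ≈ -D_mod · Δy = -3.70451 × (-0.009) = +0.033341 = +3.3341%.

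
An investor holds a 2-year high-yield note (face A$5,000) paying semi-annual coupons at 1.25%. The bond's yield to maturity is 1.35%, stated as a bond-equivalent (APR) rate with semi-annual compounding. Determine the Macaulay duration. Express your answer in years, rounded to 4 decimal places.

Periodic yield y = 0.00675. Discount each cash flow and weight by its period:
  t   CF        PV=CF/(1+0.00675)^t    t·PV
  1        31.25        31.0405        31.0405
  2        31.25        30.8324        61.6647
  3        31.25        30.6256        91.8769
  4     5,031.25     4,897.6680    19,590.6721
  Σ                  4,990.1665    19,775.2542
Price P = Σ PV = 4,990.1665.
Macaulay duration = Σ(t·PV) / P = 19,775.2542 / 4,990.1665 = 3.96284 half-year periods.
In years: 3.96284 / 2 = 1.98142 years.

1.9814 years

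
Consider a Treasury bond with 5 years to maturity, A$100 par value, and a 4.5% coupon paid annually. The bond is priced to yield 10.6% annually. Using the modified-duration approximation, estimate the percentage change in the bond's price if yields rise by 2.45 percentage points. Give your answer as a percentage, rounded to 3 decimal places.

Periodic yield y = 0.106. Modified duration first:
  t   CF        PV=CF/(1+0.106)^t    t·PV
  1         4.50         4.0687         4.0687
  2         4.50         3.6788         7.3575
  3         4.50         3.3262         9.9786
  4         4.50         3.0074        12.0296
  5       104.50        63.1452       315.7262
  Σ                     77.2263       349.1607
P = 77.2263; D_Mac = 4.52126 yrs; D_mod = 4.52126/(1+0.106) = 4.08794 yrs.
ΔP/P ≈ -D_mod · Δy = -4.08794 × (+0.0245) = -0.100155 = -10.0155%.

-10.015%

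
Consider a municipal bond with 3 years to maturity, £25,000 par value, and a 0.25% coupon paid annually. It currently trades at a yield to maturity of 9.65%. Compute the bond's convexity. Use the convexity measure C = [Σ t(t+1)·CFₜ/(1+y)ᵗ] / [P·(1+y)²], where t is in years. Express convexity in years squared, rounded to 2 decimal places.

9.94

With y = 0.0965:
  t   CF        PV=CF/(1+0.0965)^t    t·PV        t(t+1)·PV
  1        62.50        56.9995        56.9995         113.9991
  2        62.50        51.9832       103.9663         311.8990
  3    25,062.50    19,010.7163    57,032.1490     228,128.5962
  Σ                 19,119.6991    57,193.1149     228,554.4943
P = 19,119.6991.
Convexity = Σ t(t+1)·PV / [P·(1+y)²] = 228,554.4943 / (19,119.6991 × 1.202312) = 9.94240.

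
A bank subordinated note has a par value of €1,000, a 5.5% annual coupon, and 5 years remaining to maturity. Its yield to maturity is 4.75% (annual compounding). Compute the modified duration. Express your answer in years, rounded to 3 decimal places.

4.309 years

Periodic yield y = 0.0475. First find Macaulay duration:
  t   CF        PV=CF/(1+0.0475)^t    t·PV
  1        55.00        52.5060        52.5060
  2        55.00        50.1250       100.2501
  3        55.00        47.8521       143.5562
  4        55.00        45.6822       182.7286
  5     1,055.00       836.5315     4,182.6575
  Σ                  1,032.6967     4,661.6983
P = 1,032.6967; Macaulay duration = 4,661.6983 / 1,032.6967 = 4.51410 years.
Modified duration = D_Mac / (1 + y) = 4.51410 / 1.0475 = 4.30941 years.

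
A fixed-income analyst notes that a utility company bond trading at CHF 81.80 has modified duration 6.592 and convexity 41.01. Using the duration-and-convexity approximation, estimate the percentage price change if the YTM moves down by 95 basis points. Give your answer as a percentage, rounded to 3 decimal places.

Duration effect: -D_mod·Δy = -6.592 × (-0.0095) = +0.062624
Convexity effect: ½·C·(Δy)² = 0.5 × 41.01 × (-0.0095)² = +0.00185057625
ΔP/P ≈ +0.062624 + 0.00185057625 = +0.06447457625
= +6.447457625%.

+6.447%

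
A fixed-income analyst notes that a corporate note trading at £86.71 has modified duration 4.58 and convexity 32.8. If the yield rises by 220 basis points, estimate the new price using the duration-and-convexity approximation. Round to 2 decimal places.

Duration effect: -D_mod·Δy = -4.58 × (+0.022) = -0.100760
Convexity effect: ½·C·(Δy)² = 0.5 × 32.8 × (0.022)² = +0.0079376
ΔP/P ≈ -0.100760 + 0.0079376 = -0.0928224
New price ≈ 86.71 × (1 - 0.0928224) = 78.661369696.

£78.66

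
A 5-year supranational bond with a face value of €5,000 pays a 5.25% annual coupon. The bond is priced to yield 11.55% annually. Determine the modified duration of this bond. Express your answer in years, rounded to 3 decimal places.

Periodic yield y = 0.1155. First find Macaulay duration:
  t   CF        PV=CF/(1+0.1155)^t    t·PV
  1       262.50       235.3205       235.3205
  2       262.50       210.9552       421.9103
  3       262.50       189.1127       567.3380
  4       262.50       169.5317       678.1269
  5     5,262.50     3,046.8020    15,234.0101
  Σ                  3,851.7221    17,136.7058
P = 3,851.7221; Macaulay duration = 17,136.7058 / 3,851.7221 = 4.44910 years.
Modified duration = D_Mac / (1 + y) = 4.44910 / 1.1155 = 3.98844 years.

3.988 years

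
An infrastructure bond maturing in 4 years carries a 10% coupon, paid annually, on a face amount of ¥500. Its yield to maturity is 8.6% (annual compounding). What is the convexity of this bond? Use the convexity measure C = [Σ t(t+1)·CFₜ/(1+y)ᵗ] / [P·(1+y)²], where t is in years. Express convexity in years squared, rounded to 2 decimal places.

14.15

With y = 0.086:
  t   CF        PV=CF/(1+0.086)^t    t·PV        t(t+1)·PV
  1        50.00        46.0405        46.0405          92.0810
  2        50.00        42.3946        84.7892         254.3675
  3        50.00        39.0374       117.1121         468.4484
  4       550.00       395.4061     1,581.6245       7,908.1224
  Σ                    522.8786     1,829.5663       8,723.0194
P = 522.8786.
Convexity = Σ t(t+1)·PV / [P·(1+y)²] = 8,723.0194 / (522.8786 × 1.179396) = 14.14511.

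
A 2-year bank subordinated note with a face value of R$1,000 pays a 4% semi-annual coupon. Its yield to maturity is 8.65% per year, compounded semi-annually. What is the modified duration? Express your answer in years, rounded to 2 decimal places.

Periodic yield y = 0.04325. First find Macaulay duration:
  t   CF        PV=CF/(1+0.04325)^t    t·PV
  1        20.00        19.1709        19.1709
  2        20.00        18.3761        36.7522
  3        20.00        17.6143        52.8428
  4     1,020.00       861.0861     3,444.3446
  Σ                    916.2474     3,553.1104
P = 916.2474; Macaulay duration = 3,553.1104 / 916.2474 = 3.87789 half-year periods = 1.93895 years.
Modified duration = D_Mac / (1 + y) = 1.93895 / 1.04325 = 1.85856 years.

1.86 years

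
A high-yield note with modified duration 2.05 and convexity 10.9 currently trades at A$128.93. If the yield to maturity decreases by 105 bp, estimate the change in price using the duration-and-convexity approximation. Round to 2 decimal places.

Duration effect: -D_mod·Δy = -2.05 × (-0.0105) = +0.021525
Convexity effect: ½·C·(Δy)² = 0.5 × 10.9 × (-0.0105)² = +0.0006008625
ΔP/P ≈ +0.021525 + 0.0006008625 = +0.0221258625
ΔP ≈ 128.93 × (+0.0221258625) = +2.852687452125.

+A$2.85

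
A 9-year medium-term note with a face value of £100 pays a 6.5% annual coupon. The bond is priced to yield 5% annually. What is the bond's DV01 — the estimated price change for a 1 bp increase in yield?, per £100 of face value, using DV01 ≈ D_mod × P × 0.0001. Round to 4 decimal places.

£0.0758

Periodic yield y = 0.05.
  t   CF        PV=CF/(1+0.05)^t    t·PV
  1         6.50         6.1905         6.1905
  2         6.50         5.8957        11.7914
  3         6.50         5.6149        16.8448
  4         6.50         5.3476        21.3903
  5         6.50         5.0929        25.4646
  6         6.50         4.8504        29.1024
  7         6.50         4.6194        32.3360
  8         6.50         4.3995        35.1956
  9       106.50        68.6508       617.8576
  Σ                    110.6617       796.1733
P = 110.6617; D_Mac = 7.19466 yrs; D_mod = 6.85205 yrs.
DV01 ≈ 6.85205 × 110.6617 × 0.0001 = 0.075826.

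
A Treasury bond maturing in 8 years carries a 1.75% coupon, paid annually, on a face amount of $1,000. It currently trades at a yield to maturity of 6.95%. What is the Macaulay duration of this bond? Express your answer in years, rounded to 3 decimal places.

7.415 years

Periodic yield y = 0.0695. Discount each cash flow and weight by its year:
  t   CF        PV=CF/(1+0.0695)^t    t·PV
  1        17.50        16.3628        16.3628
  2        17.50        15.2995        30.5989
  3        17.50        14.3053        42.9158
  4        17.50        13.3756        53.5026
  5        17.50        12.5065        62.5323
  6        17.50        11.6937        70.1624
  7        17.50        10.9338        76.5368
  8     1,017.50       594.4127     4,755.3019
  Σ                    688.8899     5,107.9135
Price P = Σ PV = 688.8899.
Macaulay duration = Σ(t·PV) / P = 5,107.9135 / 688.8899 = 7.41470 years.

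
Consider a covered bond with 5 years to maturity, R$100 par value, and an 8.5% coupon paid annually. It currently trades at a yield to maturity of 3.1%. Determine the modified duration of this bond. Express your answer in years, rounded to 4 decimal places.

4.2272 years

Periodic yield y = 0.031. First find Macaulay duration:
  t   CF        PV=CF/(1+0.031)^t    t·PV
  1         8.50         8.2444         8.2444
  2         8.50         7.9965        15.9931
  3         8.50         7.7561        23.2683
  4         8.50         7.5229        30.0915
  5       108.50        93.1400       465.7002
  Σ                    124.6600       543.2975
P = 124.6600; Macaulay duration = 543.2975 / 124.6600 = 4.35824 years.
Modified duration = D_Mac / (1 + y) = 4.35824 / 1.031 = 4.22719 years.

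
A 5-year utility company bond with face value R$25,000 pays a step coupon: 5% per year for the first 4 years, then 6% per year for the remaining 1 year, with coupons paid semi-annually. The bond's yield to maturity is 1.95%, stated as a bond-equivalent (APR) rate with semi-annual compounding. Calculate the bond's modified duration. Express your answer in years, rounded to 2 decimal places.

4.48 years

Periodic yield y = 0.00975. First find Macaulay duration:
  t   CF        PV=CF/(1+0.00975)^t    t·PV
  1       625.00       618.9651       618.9651
  2       625.00       612.9885     1,225.9769
  3       625.00       607.0695     1,821.2086
  4       625.00       601.2077     2,404.8310
  5       625.00       595.4026     2,977.0129
  6       625.00       589.6535     3,537.9207
  7       625.00       583.9598     4,087.7189
  8       625.00       578.3212     4,626.5697
  9       750.00       687.2844     6,185.5599
  10   25,750.00    23,368.9186   233,689.1855
  Σ                 28,843.7709   261,174.9492
P = 28,843.7709; Macaulay duration = 261,174.9492 / 28,843.7709 = 9.05481 half-year periods = 4.52741 years.
Modified duration = D_Mac / (1 + y) = 4.52741 / 1.00975 = 4.48369 years.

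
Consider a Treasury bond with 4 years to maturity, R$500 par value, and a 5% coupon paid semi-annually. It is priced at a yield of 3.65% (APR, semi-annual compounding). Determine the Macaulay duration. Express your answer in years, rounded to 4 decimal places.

Periodic yield y = 0.01825. Discount each cash flow and weight by its period:
  t   CF        PV=CF/(1+0.01825)^t    t·PV
  1        12.50        12.2760        12.2760
  2        12.50        12.0559        24.1119
  3        12.50        11.8399        35.5196
  4        12.50        11.6277        46.5106
  5        12.50        11.4193        57.0963
  6        12.50        11.2146        67.2876
  7        12.50        11.0136        77.0952
  8       512.50       443.4642     3,547.7132
  Σ                    524.9110     3,867.6103
Price P = Σ PV = 524.9110.
Macaulay duration = Σ(t·PV) / P = 3,867.6103 / 524.9110 = 7.36813 half-year periods.
In years: 7.36813 / 2 = 3.68406 years.

3.6841 years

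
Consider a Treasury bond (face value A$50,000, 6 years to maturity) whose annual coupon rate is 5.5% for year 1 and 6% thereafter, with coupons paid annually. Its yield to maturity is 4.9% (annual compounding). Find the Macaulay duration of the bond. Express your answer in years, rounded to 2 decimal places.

5.26 years

Periodic yield y = 0.049. Discount each cash flow and weight by its year:
  t   CF        PV=CF/(1+0.049)^t    t·PV
  1     2,750.00     2,621.5443     2,621.5443
  2     3,000.00     2,726.2789     5,452.5577
  3     3,000.00     2,598.9312     7,796.7937
  4     3,000.00     2,477.5322     9,910.1287
  5     3,000.00     2,361.8038    11,809.0189
  6    53,000.00    39,776.1679   238,657.0075
  Σ                 52,562.2583   276,247.0509
Price P = Σ PV = 52,562.2583.
Macaulay duration = Σ(t·PV) / P = 276,247.0509 / 52,562.2583 = 5.25562 years.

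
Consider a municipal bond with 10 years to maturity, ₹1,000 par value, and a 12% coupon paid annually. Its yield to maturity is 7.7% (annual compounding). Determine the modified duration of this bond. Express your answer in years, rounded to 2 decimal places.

6.29 years

Periodic yield y = 0.077. First find Macaulay duration:
  t   CF        PV=CF/(1+0.077)^t    t·PV
  1       120.00       111.4206       111.4206
  2       120.00       103.4546       206.9092
  3       120.00        96.0581       288.1744
  4       120.00        89.1905       356.7619
  5       120.00        82.8138       414.0690
  6       120.00        76.8930       461.3582
  7       120.00        71.3956       499.7691
  8       120.00        66.2912       530.3293
  9       120.00        61.5517       553.9651
  10    1,120.00       533.4098     5,334.0980
  Σ                  1,292.4789     8,756.8548
P = 1,292.4789; Macaulay duration = 8,756.8548 / 1,292.4789 = 6.77524 years.
Modified duration = D_Mac / (1 + y) = 6.77524 / 1.077 = 6.29085 years.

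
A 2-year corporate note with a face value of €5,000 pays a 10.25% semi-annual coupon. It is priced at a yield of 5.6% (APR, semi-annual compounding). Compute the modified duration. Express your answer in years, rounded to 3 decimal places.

1.814 years

Periodic yield y = 0.028. First find Macaulay duration:
  t   CF        PV=CF/(1+0.028)^t    t·PV
  1       256.25       249.2704       249.2704
  2       256.25       242.4810       484.9619
  3       256.25       235.8764       707.6293
  4     5,256.25     4,706.5595    18,826.2380
  Σ                  5,434.1873    20,268.0997
P = 5,434.1873; Macaulay duration = 20,268.0997 / 5,434.1873 = 3.72974 half-year periods = 1.86487 years.
Modified duration = D_Mac / (1 + y) = 1.86487 / 1.028 = 1.81408 years.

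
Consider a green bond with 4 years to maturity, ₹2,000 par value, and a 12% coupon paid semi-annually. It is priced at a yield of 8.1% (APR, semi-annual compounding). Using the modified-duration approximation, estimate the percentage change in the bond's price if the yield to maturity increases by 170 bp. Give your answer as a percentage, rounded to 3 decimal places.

Periodic yield y = 0.0405. Modified duration first:
  t   CF        PV=CF/(1+0.0405)^t    t·PV
  1       120.00       115.3292       115.3292
  2       120.00       110.8401       221.6803
  3       120.00       106.5258       319.5775
  4       120.00       102.3795       409.5179
  5       120.00        98.3945       491.9725
  6       120.00        94.5646       567.3878
  7       120.00        90.8838       636.1869
  8     2,120.00     1,543.1182    12,344.9453
  Σ                  2,262.0358    15,106.5974
P = 2,262.0358; D_Mac = 6.67832 half-year periods = 3.33916 yrs; D_mod = 3.33916/(1+0.0405) = 3.20919 yrs.
ΔP/P ≈ -D_mod · Δy = -3.20919 × (+0.017) = -0.054556 = -5.4556%.

-5.456%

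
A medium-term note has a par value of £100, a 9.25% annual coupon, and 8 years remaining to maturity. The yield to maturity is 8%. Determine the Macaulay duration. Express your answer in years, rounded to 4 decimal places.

6.0651 years

Periodic yield y = 0.08. Discount each cash flow and weight by its year:
  t   CF        PV=CF/(1+0.08)^t    t·PV
  1         9.25         8.5648         8.5648
  2         9.25         7.9304        15.8608
  3         9.25         7.3429        22.0288
  4         9.25         6.7990        27.1961
  5         9.25         6.2954        31.4770
  6         9.25         5.8291        34.9744
  7         9.25         5.3973        37.7810
  8       109.25        59.0244       472.1950
  Σ                    107.1833       650.0779
Price P = Σ PV = 107.1833.
Macaulay duration = Σ(t·PV) / P = 650.0779 / 107.1833 = 6.06510 years.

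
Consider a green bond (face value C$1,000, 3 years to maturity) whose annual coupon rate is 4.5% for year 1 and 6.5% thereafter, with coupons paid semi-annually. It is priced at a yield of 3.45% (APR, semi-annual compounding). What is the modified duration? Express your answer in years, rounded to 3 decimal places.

2.774 years

Periodic yield y = 0.01725. First find Macaulay duration:
  t   CF        PV=CF/(1+0.01725)^t    t·PV
  1        22.50        22.1185        22.1185
  2        22.50        21.7434        43.4868
  3        32.50        30.8745        92.6236
  4        32.50        30.3510       121.4039
  5        32.50        29.8363       149.1815
  6     1,032.50       931.8025     5,590.8150
  Σ                  1,066.7261     6,019.6291
P = 1,066.7261; Macaulay duration = 6,019.6291 / 1,066.7261 = 5.64309 half-year periods = 2.82154 years.
Modified duration = D_Mac / (1 + y) = 2.82154 / 1.01725 = 2.77370 years.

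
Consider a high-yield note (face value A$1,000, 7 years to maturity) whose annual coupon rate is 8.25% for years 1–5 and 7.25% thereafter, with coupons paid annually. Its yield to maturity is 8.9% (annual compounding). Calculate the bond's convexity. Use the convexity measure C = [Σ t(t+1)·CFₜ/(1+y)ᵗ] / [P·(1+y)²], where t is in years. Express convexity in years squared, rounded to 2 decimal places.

With y = 0.089:
  t   CF        PV=CF/(1+0.089)^t    t·PV        t(t+1)·PV
  1        82.50        75.7576        75.7576         151.5152
  2        82.50        69.5662       139.1324         417.3971
  3        82.50        63.8808       191.6424         766.5695
  4        82.50        58.6601       234.6402       1,173.2010
  5        82.50        53.8660       269.3299       1,615.9793
  6        72.50        43.4681       260.8086       1,825.6605
  7     1,072.50       590.4759     4,133.3310      33,066.6478
  Σ                    955.6745     5,304.6420      39,016.9704
P = 955.6745.
Convexity = Σ t(t+1)·PV / [P·(1+y)²] = 39,016.9704 / (955.6745 × 1.185921) = 34.42610.

34.43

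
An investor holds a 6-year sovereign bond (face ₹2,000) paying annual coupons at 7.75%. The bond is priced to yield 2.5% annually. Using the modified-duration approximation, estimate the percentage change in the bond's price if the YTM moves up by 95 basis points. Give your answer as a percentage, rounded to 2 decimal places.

Periodic yield y = 0.025. Modified duration first:
  t   CF        PV=CF/(1+0.025)^t    t·PV
  1       155.00       151.2195       151.2195
  2       155.00       147.5312       295.0625
  3       155.00       143.9329       431.7987
  4       155.00       140.4223       561.6894
  5       155.00       136.9974       684.9871
  6     2,155.00     1,858.2497    11,149.4985
  Σ                  2,578.3532    13,274.2557
P = 2,578.3532; D_Mac = 5.14835 yrs; D_mod = 5.14835/(1+0.025) = 5.02278 yrs.
ΔP/P ≈ -D_mod · Δy = -5.02278 × (+0.0095) = -0.047716 = -4.7716%.

-4.77%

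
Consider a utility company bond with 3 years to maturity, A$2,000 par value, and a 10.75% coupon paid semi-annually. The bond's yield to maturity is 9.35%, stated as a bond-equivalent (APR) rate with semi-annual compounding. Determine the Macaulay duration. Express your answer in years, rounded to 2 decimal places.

2.65 years

Periodic yield y = 0.04675. Discount each cash flow and weight by its period:
  t   CF        PV=CF/(1+0.04675)^t    t·PV
  1       107.50       102.6988       102.6988
  2       107.50        98.1121       196.2242
  3       107.50        93.7302       281.1906
  4       107.50        89.5440       358.1761
  5       107.50        85.5448       427.7240
  6     2,107.50     1,602.1743     9,613.0459
  Σ                  2,071.8043    10,979.0596
Price P = Σ PV = 2,071.8043.
Macaulay duration = Σ(t·PV) / P = 10,979.0596 / 2,071.8043 = 5.29927 half-year periods.
In years: 5.29927 / 2 = 2.64964 years.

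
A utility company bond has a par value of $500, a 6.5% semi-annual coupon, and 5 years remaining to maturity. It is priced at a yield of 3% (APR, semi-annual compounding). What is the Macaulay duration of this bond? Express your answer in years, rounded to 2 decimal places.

4.40 years

Periodic yield y = 0.015. Discount each cash flow and weight by its period:
  t   CF        PV=CF/(1+0.015)^t    t·PV
  1        16.25        16.0099        16.0099
  2        16.25        15.7733        31.5465
  3        16.25        15.5402        46.6205
  4        16.25        15.3105        61.2420
  5        16.25        15.0842        75.4212
  6        16.25        14.8613        89.1679
  7        16.25        14.6417       102.4918
  8        16.25        14.4253       115.4024
  9        16.25        14.2121       127.9091
  10      516.25       444.8357     4,448.3571
  Σ                    580.6941     5,114.1682
Price P = Σ PV = 580.6941.
Macaulay duration = Σ(t·PV) / P = 5,114.1682 / 580.6941 = 8.80699 half-year periods.
In years: 8.80699 / 2 = 4.40350 years.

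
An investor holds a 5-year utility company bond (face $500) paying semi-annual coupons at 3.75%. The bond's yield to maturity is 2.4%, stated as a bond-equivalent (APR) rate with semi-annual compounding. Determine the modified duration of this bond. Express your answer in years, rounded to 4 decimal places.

Periodic yield y = 0.012. First find Macaulay duration:
  t   CF        PV=CF/(1+0.012)^t    t·PV
  1        9.375         9.2638         9.2638
  2        9.375         9.1540        18.3080
  3        9.375         9.0454        27.1363
  4        9.375         8.9382        35.7527
  5        9.375         8.8322        44.1610
  6        9.375         8.7275        52.3648
  7        9.375         8.6240        60.3679
  8        9.375         8.5217        68.1737
  9        9.375         8.4207        75.7860
  10     509.375       452.0979     4,520.9791
  Σ                    531.6254     4,912.2934
P = 531.6254; Macaulay duration = 4,912.2934 / 531.6254 = 9.24014 half-year periods = 4.62007 years.
Modified duration = D_Mac / (1 + y) = 4.62007 / 1.012 = 4.56529 years.

4.5653 years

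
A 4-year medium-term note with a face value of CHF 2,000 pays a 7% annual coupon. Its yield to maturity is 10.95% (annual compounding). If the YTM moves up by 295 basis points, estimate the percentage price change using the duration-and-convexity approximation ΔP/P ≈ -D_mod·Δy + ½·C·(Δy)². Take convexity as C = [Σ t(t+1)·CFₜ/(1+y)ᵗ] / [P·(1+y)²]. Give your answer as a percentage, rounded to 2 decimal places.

-8.95%

With y = 0.1095:
  t   CF        PV=CF/(1+0.1095)^t    t·PV        t(t+1)·PV
  1       140.00       126.1830       126.1830         252.3659
  2       140.00       113.7296       227.4592         682.3775
  3       140.00       102.5053       307.5158       1,230.0630
  4     2,140.00     1,412.2271     5,648.9085      28,244.5424
  Σ                  1,754.6449     6,310.0664      30,409.3488
P = 1,754.6449; D_Mac = 3.59621 yrs; D_mod = 3.24129 yrs; C = 14.07872.
Duration effect: -3.24129 × (+0.0295) = -0.095618
Convexity effect: 0.5 × 14.07872 × (0.0295)² = +0.0061260
ΔP/P ≈ -0.095618 + 0.0061260 = -0.089492 = -8.9492%.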